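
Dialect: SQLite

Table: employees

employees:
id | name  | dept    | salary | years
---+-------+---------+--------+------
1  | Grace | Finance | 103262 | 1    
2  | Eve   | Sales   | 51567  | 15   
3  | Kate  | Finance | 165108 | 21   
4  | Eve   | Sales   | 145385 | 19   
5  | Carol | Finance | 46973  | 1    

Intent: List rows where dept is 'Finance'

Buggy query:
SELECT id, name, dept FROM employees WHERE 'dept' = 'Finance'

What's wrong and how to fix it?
Bug: Single quotes denote string literals in SQL; the column name is being compared as a constant string

Fix: Reference the column as dept without single quotes

Corrected query:
SELECT id, name, dept FROM employees WHERE dept = 'Finance'

Result:
id | name  | dept   
---+-------+--------
1  | Grace | Finance
3  | Kate  | Finance
5  | Carol | Finance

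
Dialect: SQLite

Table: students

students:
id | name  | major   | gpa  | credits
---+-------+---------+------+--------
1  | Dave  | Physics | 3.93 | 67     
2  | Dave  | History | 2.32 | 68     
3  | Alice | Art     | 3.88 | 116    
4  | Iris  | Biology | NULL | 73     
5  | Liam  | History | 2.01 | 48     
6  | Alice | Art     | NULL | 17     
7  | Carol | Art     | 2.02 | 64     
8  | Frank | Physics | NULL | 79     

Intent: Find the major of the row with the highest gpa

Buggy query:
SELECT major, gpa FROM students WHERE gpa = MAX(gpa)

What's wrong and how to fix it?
Bug: WHERE is evaluated per row; an aggregate over the whole table isn't defined there

Fix: Wrap MAX in a scalar subquery so WHERE compares against a single value

Corrected query:
SELECT major, gpa FROM students WHERE gpa = (SELECT MAX(gpa) FROM students)

Result:
major   | gpa 
--------+-----
Physics | 3.93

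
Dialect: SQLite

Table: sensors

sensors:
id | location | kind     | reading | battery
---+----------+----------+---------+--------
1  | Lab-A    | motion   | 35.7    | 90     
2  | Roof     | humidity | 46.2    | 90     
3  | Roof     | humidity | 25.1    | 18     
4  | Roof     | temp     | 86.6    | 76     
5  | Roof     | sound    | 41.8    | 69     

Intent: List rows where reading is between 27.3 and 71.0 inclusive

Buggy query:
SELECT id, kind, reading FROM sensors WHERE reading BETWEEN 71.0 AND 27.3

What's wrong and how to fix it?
Bug: BETWEEN expects the lower bound first; with 71.0 AND 27.3 the range is empty

Fix: Swap the bounds so the smaller value comes first

Corrected query:
SELECT id, kind, reading FROM sensors WHERE reading BETWEEN 27.3 AND 71.0

Result:
id | kind     | reading
---+----------+--------
1  | motion   | 35.7   
2  | humidity | 46.2   
5  | sound    | 41.8   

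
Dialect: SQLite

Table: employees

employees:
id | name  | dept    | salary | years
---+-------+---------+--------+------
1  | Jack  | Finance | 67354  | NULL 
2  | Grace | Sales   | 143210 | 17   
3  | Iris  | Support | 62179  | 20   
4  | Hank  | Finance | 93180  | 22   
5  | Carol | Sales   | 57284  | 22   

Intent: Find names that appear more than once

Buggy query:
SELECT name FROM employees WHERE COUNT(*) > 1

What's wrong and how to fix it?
Bug: WHERE can't reference COUNT(*); aggregates are computed after WHERE

Fix: Group first, then use HAVING for the count condition

Corrected query:
SELECT name FROM employees GROUP BY name HAVING COUNT(*) > 1

Result:
(no rows)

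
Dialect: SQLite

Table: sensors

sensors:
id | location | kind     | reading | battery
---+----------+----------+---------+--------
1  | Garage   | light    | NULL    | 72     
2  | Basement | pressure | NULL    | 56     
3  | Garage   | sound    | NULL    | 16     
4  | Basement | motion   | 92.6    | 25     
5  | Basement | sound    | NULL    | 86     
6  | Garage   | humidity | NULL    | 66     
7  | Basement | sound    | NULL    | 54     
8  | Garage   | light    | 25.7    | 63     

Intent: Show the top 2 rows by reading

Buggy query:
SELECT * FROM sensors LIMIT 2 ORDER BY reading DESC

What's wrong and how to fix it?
Bug: ORDER BY cannot follow LIMIT; LIMIT is the final clause

Fix: Sort with ORDER BY, then apply LIMIT

Corrected query:
SELECT * FROM sensors ORDER BY reading DESC LIMIT 2

Result:
id | location | kind   | reading | battery
---+----------+--------+---------+--------
4  | Basement | motion | 92.6    | 25     
8  | Garage   | light  | 25.7    | 63     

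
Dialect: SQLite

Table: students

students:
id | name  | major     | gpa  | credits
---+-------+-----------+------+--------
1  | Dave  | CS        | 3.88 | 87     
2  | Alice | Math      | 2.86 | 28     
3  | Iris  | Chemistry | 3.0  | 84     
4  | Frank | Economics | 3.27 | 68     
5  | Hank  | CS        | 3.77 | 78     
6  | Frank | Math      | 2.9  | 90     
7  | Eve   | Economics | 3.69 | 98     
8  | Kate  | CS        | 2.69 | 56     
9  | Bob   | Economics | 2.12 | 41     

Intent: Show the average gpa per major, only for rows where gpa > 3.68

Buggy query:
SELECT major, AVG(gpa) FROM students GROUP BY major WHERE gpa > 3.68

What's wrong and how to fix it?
Bug: Row-level WHERE must come before GROUP BY in the clause order

Fix: Move the WHERE clause before GROUP BY

Corrected query:
SELECT major, AVG(gpa) FROM students WHERE gpa > 3.68 GROUP BY major

Result:
major     | AVG(gpa)
----------+---------
CS        | 3.825   
Economics | 3.69    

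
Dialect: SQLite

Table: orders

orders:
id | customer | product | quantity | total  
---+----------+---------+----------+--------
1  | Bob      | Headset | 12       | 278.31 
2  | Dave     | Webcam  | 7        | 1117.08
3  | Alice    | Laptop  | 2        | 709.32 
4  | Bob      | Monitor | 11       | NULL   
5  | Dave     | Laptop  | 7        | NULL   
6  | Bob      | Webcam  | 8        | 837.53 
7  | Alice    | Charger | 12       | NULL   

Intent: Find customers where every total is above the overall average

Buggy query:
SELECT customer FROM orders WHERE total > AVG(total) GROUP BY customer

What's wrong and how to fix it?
Bug: WHERE evaluates per row before aggregation, so AVG() is unavailable

Fix: Use a subquery for AVG and a HAVING MIN(...) filter so the condition holds for every row in the group

Corrected query:
SELECT customer FROM orders GROUP BY customer HAVING MIN(total) > (SELECT AVG(total) FROM orders)

Result:
customer
--------
Dave    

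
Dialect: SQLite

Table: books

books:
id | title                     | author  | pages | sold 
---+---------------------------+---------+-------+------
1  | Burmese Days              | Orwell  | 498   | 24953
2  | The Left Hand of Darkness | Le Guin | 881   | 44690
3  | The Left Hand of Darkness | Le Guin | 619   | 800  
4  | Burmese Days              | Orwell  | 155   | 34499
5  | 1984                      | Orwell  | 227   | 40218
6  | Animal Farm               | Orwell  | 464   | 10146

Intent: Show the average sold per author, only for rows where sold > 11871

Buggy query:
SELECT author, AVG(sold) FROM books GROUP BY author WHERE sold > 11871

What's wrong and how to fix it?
Bug: Row-level WHERE must come before GROUP BY in the clause order

Fix: Place WHERE between FROM and GROUP BY

Corrected query:
SELECT author, AVG(sold) FROM books WHERE sold > 11871 GROUP BY author

Result:
author  | AVG(sold)   
--------+-------------
Le Guin | 44690       
Orwell  | 33223.333333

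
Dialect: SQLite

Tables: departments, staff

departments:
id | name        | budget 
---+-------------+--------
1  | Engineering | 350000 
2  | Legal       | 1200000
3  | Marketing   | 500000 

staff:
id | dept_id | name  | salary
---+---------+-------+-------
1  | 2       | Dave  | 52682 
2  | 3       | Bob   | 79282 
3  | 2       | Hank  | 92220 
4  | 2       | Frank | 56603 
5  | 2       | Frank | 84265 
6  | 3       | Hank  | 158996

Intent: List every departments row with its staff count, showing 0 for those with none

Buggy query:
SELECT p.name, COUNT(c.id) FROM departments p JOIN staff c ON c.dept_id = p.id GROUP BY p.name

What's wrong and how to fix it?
Bug: An inner join excludes parents with zero children

Fix: Switch to LEFT JOIN to retain unmatched parent rows

Corrected query:
SELECT p.name, COUNT(c.id) FROM departments p LEFT JOIN staff c ON c.dept_id = p.id GROUP BY p.name

Result:
name        | COUNT(c.id)
------------+------------
Engineering | 0          
Legal       | 4          
Marketing   | 2          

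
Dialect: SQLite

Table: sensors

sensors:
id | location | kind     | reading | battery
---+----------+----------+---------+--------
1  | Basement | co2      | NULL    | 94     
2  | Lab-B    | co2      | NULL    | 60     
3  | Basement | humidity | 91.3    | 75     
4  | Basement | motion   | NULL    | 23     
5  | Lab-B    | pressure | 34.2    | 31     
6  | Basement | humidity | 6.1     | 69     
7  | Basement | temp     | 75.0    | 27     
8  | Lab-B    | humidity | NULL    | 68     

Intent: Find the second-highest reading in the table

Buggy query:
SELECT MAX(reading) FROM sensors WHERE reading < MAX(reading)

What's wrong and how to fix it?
Bug: MAX(reading) on the right of the comparison is an aggregate-in-WHERE error

Fix: Put the inner MAX in a scalar subquery

Corrected query:
SELECT MAX(reading) FROM sensors WHERE reading < (SELECT MAX(reading) FROM sensors)

Result:
MAX(reading)
------------
75          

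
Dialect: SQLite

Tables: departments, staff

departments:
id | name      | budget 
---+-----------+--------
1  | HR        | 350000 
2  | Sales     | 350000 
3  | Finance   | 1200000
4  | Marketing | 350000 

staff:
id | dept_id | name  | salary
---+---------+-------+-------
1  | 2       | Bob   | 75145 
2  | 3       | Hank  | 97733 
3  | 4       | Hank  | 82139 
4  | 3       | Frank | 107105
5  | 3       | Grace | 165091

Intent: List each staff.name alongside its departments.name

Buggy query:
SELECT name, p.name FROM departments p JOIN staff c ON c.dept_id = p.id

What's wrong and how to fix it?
Bug: 'name' exists in both joined tables, so the database can't tell which one is meant

Fix: Prefix ambiguous columns with the table alias

Corrected query:
SELECT c.name, p.name FROM departments p JOIN staff c ON c.dept_id = p.id

Result:
name  | name     
------+----------
Bob   | Sales    
Hank  | Finance  
Hank  | Marketing
Frank | Finance  
Grace | Finance  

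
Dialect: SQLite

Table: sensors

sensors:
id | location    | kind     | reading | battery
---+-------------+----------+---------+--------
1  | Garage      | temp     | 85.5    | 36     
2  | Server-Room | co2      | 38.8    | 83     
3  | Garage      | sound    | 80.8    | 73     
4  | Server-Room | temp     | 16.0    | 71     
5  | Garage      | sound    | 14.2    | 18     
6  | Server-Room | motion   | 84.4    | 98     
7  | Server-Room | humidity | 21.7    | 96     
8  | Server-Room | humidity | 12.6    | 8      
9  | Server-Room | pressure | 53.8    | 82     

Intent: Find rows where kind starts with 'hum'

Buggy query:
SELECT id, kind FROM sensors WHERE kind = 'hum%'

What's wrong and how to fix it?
Bug: '=' compares the literal string including the % character; pattern matching needs LIKE

Fix: Use LIKE for wildcard pattern matching

Corrected query:
SELECT id, kind FROM sensors WHERE kind LIKE 'hum%'

Result:
id | kind    
---+---------
7  | humidity
8  | humidity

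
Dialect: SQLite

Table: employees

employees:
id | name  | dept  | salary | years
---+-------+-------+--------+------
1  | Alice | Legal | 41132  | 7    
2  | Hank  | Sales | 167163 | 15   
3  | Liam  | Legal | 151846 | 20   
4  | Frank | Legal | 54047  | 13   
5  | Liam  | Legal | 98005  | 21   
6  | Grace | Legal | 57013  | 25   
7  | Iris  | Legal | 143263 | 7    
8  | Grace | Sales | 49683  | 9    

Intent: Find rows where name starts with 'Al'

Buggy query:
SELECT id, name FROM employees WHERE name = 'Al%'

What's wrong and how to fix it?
Bug: Wildcards only work with LIKE; '=' treats '%' as a literal character

Fix: Use LIKE for wildcard pattern matching

Corrected query:
SELECT id, name FROM employees WHERE name LIKE 'Al%'

Result:
id | name 
---+------
1  | Alice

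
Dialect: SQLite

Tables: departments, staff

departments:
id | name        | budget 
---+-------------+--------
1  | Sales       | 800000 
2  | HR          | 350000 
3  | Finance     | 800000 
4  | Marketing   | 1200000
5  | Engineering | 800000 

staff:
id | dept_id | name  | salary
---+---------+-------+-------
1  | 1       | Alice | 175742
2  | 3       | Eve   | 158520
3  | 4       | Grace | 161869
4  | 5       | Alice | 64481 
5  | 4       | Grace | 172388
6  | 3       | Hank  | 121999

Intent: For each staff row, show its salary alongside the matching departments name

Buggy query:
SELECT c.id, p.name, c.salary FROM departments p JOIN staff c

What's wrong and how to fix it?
Bug: Missing join condition: each staff row is matched to all departments rows instead of just its own

Fix: Add ON c.dept_id = p.id to the JOIN

Corrected query:
SELECT c.id, p.name, c.salary FROM departments p JOIN staff c ON c.dept_id = p.id

Result:
id | name        | salary
---+-------------+-------
1  | Sales       | 175742
2  | Finance     | 158520
3  | Marketing   | 161869
4  | Engineering | 64481 
5  | Marketing   | 172388
6  | Finance     | 121999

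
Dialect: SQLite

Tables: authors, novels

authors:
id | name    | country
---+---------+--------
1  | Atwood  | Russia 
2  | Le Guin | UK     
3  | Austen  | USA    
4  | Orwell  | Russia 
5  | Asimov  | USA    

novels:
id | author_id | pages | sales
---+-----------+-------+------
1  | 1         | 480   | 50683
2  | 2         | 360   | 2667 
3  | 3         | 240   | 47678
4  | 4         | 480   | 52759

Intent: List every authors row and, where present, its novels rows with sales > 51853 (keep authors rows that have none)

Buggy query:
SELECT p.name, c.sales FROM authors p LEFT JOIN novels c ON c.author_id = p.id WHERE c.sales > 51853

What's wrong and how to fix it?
Bug: A WHERE condition on the right-hand table after LEFT JOIN drops unmatched parents

Fix: Move the right-table condition into the ON clause so unmatched parents are kept

Corrected query:
SELECT p.name, c.sales FROM authors p LEFT JOIN novels c ON c.author_id = p.id AND c.sales > 51853

Result:
name    | sales
--------+------
Atwood  | NULL 
Le Guin | NULL 
Austen  | NULL 
Orwell  | 52759
Asimov  | NULL 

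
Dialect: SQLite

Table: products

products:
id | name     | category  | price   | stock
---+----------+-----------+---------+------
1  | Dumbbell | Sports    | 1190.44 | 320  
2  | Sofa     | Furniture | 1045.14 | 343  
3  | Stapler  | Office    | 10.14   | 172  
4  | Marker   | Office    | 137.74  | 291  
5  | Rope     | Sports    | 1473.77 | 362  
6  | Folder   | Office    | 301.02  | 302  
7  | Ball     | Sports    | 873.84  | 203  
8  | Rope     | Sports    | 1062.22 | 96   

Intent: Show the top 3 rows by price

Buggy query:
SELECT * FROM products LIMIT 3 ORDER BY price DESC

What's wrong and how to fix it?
Bug: ORDER BY cannot follow LIMIT; LIMIT is the final clause

Fix: Sort with ORDER BY, then apply LIMIT

Corrected query:
SELECT * FROM products ORDER BY price DESC LIMIT 3

Result:
id | name     | category | price   | stock
---+----------+----------+---------+------
5  | Rope     | Sports   | 1473.77 | 362  
1  | Dumbbell | Sports   | 1190.44 | 320  
8  | Rope     | Sports   | 1062.22 | 96   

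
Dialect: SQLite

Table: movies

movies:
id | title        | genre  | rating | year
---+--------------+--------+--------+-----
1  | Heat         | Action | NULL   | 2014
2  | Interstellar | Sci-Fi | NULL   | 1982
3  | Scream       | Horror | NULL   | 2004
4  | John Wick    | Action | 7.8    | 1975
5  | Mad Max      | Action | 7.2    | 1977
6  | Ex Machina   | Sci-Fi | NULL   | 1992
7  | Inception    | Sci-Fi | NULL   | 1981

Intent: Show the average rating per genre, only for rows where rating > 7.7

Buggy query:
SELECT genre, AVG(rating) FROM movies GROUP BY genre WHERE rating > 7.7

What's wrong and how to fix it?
Bug: Row-level WHERE must come before GROUP BY in the clause order

Fix: Place WHERE between FROM and GROUP BY

Corrected query:
SELECT genre, AVG(rating) FROM movies WHERE rating > 7.7 GROUP BY genre

Result:
genre  | AVG(rating)
-------+------------
Action | 7.8        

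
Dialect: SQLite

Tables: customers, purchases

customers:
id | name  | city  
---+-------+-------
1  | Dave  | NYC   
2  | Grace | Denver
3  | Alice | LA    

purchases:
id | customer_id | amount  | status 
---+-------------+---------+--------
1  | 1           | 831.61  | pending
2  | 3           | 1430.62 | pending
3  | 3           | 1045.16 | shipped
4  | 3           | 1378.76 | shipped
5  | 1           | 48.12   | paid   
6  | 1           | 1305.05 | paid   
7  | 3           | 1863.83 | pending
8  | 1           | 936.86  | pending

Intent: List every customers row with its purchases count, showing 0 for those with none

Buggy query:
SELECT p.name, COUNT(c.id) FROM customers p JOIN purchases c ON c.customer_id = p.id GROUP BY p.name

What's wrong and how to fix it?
Bug: An inner join excludes parents with zero children

Fix: Use LEFT JOIN so parents without children still appear (COUNT(c.id) gives 0)

Corrected query:
SELECT p.name, COUNT(c.id) FROM customers p LEFT JOIN purchases c ON c.customer_id = p.id GROUP BY p.name

Result:
name  | COUNT(c.id)
------+------------
Alice | 4          
Dave  | 4          
Grace | 0          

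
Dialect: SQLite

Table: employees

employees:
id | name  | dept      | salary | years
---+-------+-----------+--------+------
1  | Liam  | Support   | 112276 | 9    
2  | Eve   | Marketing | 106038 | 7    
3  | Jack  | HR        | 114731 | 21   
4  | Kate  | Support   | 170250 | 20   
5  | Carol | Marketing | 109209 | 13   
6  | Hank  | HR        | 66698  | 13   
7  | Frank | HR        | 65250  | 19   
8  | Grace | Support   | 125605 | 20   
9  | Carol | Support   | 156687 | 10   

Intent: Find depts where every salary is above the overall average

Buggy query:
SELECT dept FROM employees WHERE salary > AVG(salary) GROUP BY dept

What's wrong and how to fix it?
Bug: WHERE evaluates per row before aggregation, so AVG() is unavailable

Fix: Compute the overall average in a scalar subquery and compare each group's MIN against it in HAVING

Corrected query:
SELECT dept FROM employees GROUP BY dept HAVING MIN(salary) > (SELECT AVG(salary) FROM employees)

Result:
(no rows)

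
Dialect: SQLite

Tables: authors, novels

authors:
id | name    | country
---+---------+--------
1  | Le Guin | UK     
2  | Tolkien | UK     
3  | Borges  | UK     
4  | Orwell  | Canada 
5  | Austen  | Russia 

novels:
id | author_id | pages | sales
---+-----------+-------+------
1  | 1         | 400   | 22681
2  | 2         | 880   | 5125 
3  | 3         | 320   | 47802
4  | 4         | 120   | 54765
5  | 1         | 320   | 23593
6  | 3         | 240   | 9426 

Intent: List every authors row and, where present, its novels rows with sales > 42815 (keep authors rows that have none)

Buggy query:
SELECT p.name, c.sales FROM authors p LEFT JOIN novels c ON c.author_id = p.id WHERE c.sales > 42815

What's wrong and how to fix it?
Bug: A WHERE condition on the right-hand table after LEFT JOIN drops unmatched parents

Fix: Put 'c.sales > 42815' in the JOIN's ON clause instead of WHERE

Corrected query:
SELECT p.name, c.sales FROM authors p LEFT JOIN novels c ON c.author_id = p.id AND c.sales > 42815

Result:
name    | sales
--------+------
Le Guin | NULL 
Tolkien | NULL 
Borges  | 47802
Orwell  | 54765
Austen  | NULL 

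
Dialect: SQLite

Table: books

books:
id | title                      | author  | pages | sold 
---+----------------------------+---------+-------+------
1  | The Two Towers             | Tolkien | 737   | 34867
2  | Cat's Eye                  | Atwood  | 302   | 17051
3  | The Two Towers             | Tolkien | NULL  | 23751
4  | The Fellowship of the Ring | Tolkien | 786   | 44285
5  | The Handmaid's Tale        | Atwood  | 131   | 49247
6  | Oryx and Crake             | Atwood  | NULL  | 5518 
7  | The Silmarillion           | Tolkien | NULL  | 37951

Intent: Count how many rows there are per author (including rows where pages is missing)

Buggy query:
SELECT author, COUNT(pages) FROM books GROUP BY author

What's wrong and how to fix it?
Bug: COUNT(pages) skips NULLs, so groups with missing pages are undercounted

Fix: Replace COUNT(pages) with COUNT(*)

Corrected query:
SELECT author, COUNT(*) FROM books GROUP BY author

Result:
author  | COUNT(*)
--------+---------
Atwood  | 3       
Tolkien | 4       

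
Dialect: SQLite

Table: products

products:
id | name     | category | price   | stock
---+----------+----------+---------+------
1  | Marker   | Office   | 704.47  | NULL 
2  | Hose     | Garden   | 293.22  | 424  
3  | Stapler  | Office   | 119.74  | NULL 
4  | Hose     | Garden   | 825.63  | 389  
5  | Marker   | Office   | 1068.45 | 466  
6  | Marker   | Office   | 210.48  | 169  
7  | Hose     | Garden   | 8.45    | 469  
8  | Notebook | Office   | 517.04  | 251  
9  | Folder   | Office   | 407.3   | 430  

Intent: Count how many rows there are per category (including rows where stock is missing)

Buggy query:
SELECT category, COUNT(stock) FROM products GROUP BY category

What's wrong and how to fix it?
Bug: COUNT(column) counts non-NULL values only; rows with NULL stock aren't counted

Fix: Use COUNT(*) to count all rows regardless of NULL

Corrected query:
SELECT category, COUNT(*) FROM products GROUP BY category

Result:
category | COUNT(*)
---------+---------
Garden   | 3       
Office   | 6       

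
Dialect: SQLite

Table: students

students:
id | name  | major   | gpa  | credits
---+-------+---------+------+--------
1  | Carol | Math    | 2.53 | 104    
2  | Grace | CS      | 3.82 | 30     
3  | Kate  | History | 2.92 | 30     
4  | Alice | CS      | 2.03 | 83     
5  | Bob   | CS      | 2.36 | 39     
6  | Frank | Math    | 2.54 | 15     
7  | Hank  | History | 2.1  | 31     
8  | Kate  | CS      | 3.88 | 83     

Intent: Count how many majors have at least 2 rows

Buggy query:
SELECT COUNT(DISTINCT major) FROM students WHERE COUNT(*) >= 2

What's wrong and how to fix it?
Bug: COUNT(*) cannot appear in WHERE; the per-group count doesn't exist yet

Fix: Use a subquery that GROUPs and filters with HAVING, then count its rows

Corrected query:
SELECT COUNT(*) FROM (SELECT major FROM students GROUP BY major HAVING COUNT(*) >= 2)

Result:
COUNT(*)
--------
3       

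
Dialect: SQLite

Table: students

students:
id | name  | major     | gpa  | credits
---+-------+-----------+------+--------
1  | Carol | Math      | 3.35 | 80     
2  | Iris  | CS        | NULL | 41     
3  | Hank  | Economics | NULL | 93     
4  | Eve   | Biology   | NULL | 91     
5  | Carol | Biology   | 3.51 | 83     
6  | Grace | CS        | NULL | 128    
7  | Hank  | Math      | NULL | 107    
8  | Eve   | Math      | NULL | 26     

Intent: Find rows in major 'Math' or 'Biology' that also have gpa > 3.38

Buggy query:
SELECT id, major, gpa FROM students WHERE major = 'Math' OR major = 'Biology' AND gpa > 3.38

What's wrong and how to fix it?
Bug: Without parentheses, AND is evaluated before OR, so the gpa filter only applies to the 'Biology' branch

Fix: Group the OR with parentheses (or use IN), then AND the threshold

Corrected query:
SELECT id, major, gpa FROM students WHERE (major = 'Math' OR major = 'Biology') AND gpa > 3.38

Result:
id | major   | gpa 
---+---------+-----
5  | Biology | 3.51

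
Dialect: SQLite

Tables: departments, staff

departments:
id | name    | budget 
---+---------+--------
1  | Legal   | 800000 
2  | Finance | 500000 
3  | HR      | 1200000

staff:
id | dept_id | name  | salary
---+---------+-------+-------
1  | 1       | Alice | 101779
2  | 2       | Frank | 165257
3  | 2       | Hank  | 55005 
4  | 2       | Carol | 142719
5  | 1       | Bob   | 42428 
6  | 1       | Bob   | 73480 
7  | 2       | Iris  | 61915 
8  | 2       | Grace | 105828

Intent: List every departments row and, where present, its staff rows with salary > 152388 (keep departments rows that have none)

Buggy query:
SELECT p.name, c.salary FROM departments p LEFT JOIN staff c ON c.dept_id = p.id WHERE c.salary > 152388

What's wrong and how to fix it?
Bug: A WHERE condition on the right-hand table after LEFT JOIN drops unmatched parents

Fix: Move the right-table condition into the ON clause so unmatched parents are kept

Corrected query:
SELECT p.name, c.salary FROM departments p LEFT JOIN staff c ON c.dept_id = p.id AND c.salary > 152388

Result:
name    | salary
--------+-------
Legal   | NULL  
Finance | 165257
HR      | NULL  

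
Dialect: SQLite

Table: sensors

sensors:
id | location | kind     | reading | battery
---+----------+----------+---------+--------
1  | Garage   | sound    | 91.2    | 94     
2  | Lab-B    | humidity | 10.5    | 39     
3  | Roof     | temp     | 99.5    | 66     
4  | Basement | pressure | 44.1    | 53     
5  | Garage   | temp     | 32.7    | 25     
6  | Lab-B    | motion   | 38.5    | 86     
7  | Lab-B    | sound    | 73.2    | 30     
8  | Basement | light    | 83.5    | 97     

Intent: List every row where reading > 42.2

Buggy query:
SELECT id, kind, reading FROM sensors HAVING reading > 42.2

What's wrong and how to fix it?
Bug: This is a non-aggregate query (no GROUP BY, no aggregates), so in SQLite the HAVING clause is invalid here; a row-level condition belongs in WHERE

Fix: Replace HAVING with WHERE since the condition applies to individual rows

Corrected query:
SELECT id, kind, reading FROM sensors WHERE reading > 42.2

Result:
id | kind     | reading
---+----------+--------
1  | sound    | 91.2   
3  | temp     | 99.5   
4  | pressure | 44.1   
7  | sound    | 73.2   
8  | light    | 83.5   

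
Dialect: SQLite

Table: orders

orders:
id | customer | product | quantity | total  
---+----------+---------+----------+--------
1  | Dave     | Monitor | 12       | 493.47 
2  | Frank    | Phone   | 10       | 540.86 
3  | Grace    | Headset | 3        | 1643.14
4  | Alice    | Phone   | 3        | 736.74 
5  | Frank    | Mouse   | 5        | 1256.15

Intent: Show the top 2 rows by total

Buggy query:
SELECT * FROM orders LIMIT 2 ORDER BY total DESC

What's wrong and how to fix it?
Bug: ORDER BY cannot follow LIMIT; LIMIT is the final clause

Fix: Sort with ORDER BY, then apply LIMIT

Corrected query:
SELECT * FROM orders ORDER BY total DESC LIMIT 2

Result:
id | customer | product | quantity | total  
---+----------+---------+----------+--------
3  | Grace    | Headset | 3        | 1643.14
5  | Frank    | Mouse   | 5        | 1256.15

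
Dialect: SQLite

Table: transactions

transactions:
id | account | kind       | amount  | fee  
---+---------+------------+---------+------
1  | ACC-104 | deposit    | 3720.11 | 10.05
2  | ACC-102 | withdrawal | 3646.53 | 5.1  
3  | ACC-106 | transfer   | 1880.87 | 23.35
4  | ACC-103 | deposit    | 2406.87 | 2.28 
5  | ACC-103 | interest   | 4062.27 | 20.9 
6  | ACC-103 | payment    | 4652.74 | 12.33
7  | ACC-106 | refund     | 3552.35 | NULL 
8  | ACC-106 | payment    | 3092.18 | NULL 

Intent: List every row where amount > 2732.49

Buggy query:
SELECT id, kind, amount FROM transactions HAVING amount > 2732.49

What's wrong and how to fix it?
Bug: HAVING filters the output of aggregation, but this query has no GROUP BY and no aggregate functions, so SQLite rejects it (HAVING clause on a non-aggregate query); the condition here is per row

Fix: Replace HAVING with WHERE since the condition applies to individual rows

Corrected query:
SELECT id, kind, amount FROM transactions WHERE amount > 2732.49

Result:
id | kind       | amount 
---+------------+--------
1  | deposit    | 3720.11
2  | withdrawal | 3646.53
5  | interest   | 4062.27
6  | payment    | 4652.74
7  | refund     | 3552.35
8  | payment    | 3092.18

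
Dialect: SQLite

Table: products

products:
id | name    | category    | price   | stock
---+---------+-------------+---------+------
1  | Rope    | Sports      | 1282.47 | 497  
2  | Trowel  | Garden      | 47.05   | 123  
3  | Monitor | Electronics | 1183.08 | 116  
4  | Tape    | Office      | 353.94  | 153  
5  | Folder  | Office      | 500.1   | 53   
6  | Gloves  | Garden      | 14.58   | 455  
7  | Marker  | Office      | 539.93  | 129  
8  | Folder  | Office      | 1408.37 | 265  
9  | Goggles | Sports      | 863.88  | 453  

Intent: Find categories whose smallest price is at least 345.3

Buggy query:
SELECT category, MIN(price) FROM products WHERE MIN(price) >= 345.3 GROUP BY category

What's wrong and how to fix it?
Bug: MIN() in WHERE is a misuse of aggregate

Fix: Replace WHERE with HAVING after the GROUP BY

Corrected query:
SELECT category, MIN(price) FROM products GROUP BY category HAVING MIN(price) >= 345.3

Result:
category    | MIN(price)
------------+-----------
Electronics | 1183.08   
Office      | 353.94    
Sports      | 863.88    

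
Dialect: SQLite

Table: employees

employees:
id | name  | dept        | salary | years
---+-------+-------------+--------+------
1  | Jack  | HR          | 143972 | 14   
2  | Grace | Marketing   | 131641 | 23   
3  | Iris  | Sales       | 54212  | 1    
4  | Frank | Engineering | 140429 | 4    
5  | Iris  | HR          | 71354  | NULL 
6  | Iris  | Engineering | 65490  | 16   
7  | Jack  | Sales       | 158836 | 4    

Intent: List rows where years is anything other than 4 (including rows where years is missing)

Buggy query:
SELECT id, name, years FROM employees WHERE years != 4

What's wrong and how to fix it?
Bug: 'years != 4' is unknown when years is NULL, so NULL rows are silently excluded

Fix: Handle NULL separately with IS NULL alongside the inequality

Corrected query:
SELECT id, name, years FROM employees WHERE years != 4 OR years IS NULL

Result:
id | name  | years
---+-------+------
1  | Jack  | 14   
2  | Grace | 23   
3  | Iris  | 1    
5  | Iris  | NULL 
6  | Iris  | 16   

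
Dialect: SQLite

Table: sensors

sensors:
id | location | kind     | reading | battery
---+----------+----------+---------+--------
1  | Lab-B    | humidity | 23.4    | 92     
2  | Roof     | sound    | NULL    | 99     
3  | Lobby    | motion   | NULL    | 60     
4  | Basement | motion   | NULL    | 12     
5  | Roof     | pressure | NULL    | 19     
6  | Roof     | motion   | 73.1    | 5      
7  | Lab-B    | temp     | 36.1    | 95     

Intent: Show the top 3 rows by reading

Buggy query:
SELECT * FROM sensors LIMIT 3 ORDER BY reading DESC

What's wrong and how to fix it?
Bug: ORDER BY cannot follow LIMIT; LIMIT is the final clause

Fix: Swap the clauses: ORDER BY first, then LIMIT

Corrected query:
SELECT * FROM sensors ORDER BY reading DESC LIMIT 3

Result:
id | location | kind     | reading | battery
---+----------+----------+---------+--------
6  | Roof     | motion   | 73.1    | 5      
7  | Lab-B    | temp     | 36.1    | 95     
1  | Lab-B    | humidity | 23.4    | 92     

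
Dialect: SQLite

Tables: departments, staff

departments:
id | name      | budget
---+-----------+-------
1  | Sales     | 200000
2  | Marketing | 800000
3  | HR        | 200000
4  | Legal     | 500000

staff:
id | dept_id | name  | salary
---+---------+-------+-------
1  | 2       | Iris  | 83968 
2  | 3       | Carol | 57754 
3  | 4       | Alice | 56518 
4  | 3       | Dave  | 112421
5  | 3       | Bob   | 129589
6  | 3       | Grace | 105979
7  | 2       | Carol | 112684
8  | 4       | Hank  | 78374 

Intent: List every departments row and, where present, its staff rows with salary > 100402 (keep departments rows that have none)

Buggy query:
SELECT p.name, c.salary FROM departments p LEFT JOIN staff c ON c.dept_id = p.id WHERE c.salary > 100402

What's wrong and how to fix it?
Bug: Filtering c.salary in WHERE discards the NULL rows produced by LEFT JOIN, turning it into an inner join

Fix: Put 'c.salary > 100402' in the JOIN's ON clause instead of WHERE

Corrected query:
SELECT p.name, c.salary FROM departments p LEFT JOIN staff c ON c.dept_id = p.id AND c.salary > 100402

Result:
name      | salary
----------+-------
Sales     | NULL  
Marketing | 112684
HR        | 105979
HR        | 112421
HR        | 129589
Legal     | NULL  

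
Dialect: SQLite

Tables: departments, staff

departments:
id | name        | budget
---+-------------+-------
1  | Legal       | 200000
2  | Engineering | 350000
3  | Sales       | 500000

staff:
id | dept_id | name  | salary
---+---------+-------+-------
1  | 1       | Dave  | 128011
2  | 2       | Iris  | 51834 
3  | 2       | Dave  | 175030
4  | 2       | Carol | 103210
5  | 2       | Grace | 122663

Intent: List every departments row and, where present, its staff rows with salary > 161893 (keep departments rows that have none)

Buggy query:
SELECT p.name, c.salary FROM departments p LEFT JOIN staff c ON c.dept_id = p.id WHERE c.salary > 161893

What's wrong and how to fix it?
Bug: A WHERE condition on the right-hand table after LEFT JOIN drops unmatched parents

Fix: Put 'c.salary > 161893' in the JOIN's ON clause instead of WHERE

Corrected query:
SELECT p.name, c.salary FROM departments p LEFT JOIN staff c ON c.dept_id = p.id AND c.salary > 161893

Result:
name        | salary
------------+-------
Legal       | NULL  
Engineering | 175030
Sales       | NULL  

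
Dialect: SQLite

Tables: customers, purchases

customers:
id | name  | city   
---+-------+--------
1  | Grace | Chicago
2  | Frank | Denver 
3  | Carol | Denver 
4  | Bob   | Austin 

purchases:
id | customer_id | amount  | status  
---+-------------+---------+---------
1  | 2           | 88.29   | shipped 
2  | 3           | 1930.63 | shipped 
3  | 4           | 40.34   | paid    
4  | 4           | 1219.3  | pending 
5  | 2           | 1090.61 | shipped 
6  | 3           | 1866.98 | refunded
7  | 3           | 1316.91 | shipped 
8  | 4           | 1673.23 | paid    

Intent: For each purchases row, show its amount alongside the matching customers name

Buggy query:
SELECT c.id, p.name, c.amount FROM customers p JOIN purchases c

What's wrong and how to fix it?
Bug: JOIN with no ON clause produces a cartesian product; every purchases row pairs with every customers row

Fix: Specify the join condition linking the foreign key to the parent id

Corrected query:
SELECT c.id, p.name, c.amount FROM customers p JOIN purchases c ON c.customer_id = p.id

Result:
id | name  | amount 
---+-------+--------
1  | Frank | 88.29  
2  | Carol | 1930.63
3  | Bob   | 40.34  
4  | Bob   | 1219.3 
5  | Frank | 1090.61
6  | Carol | 1866.98
7  | Carol | 1316.91
8  | Bob   | 1673.23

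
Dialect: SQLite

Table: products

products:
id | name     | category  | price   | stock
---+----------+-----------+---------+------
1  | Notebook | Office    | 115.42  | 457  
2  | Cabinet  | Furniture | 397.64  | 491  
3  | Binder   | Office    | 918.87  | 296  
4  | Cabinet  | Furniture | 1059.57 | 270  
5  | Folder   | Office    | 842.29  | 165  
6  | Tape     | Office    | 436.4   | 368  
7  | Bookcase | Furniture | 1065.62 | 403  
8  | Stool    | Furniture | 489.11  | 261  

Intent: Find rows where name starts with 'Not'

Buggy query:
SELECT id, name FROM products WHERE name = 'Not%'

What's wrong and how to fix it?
Bug: '=' compares the literal string including the % character; pattern matching needs LIKE

Fix: Replace '=' with LIKE so 'Not%' is treated as a pattern

Corrected query:
SELECT id, name FROM products WHERE name LIKE 'Not%'

Result:
id | name    
---+---------
1  | Notebook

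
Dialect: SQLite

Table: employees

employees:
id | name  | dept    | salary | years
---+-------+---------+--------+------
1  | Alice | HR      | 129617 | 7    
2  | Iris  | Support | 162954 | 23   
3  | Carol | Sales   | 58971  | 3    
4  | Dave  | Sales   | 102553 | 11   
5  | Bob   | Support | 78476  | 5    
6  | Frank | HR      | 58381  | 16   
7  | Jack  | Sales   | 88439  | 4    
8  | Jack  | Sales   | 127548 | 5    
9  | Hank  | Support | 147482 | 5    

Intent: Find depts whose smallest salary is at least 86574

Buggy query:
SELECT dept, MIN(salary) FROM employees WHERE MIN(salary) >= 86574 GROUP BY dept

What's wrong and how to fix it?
Bug: MIN() in WHERE is a misuse of aggregate

Fix: Use HAVING for the per-group MIN condition

Corrected query:
SELECT dept, MIN(salary) FROM employees GROUP BY dept HAVING MIN(salary) >= 86574

Result:
(no rows)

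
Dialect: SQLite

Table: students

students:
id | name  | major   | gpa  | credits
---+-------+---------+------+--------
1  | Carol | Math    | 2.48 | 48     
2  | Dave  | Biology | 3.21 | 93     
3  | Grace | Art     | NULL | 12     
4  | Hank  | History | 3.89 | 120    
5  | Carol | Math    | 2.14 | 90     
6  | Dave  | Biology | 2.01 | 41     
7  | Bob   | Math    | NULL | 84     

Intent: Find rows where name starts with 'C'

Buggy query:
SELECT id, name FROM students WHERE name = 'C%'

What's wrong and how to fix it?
Bug: '=' compares the literal string including the % character; pattern matching needs LIKE

Fix: Use LIKE for wildcard pattern matching

Corrected query:
SELECT id, name FROM students WHERE name LIKE 'C%'

Result:
id | name 
---+------
1  | Carol
5  | Carol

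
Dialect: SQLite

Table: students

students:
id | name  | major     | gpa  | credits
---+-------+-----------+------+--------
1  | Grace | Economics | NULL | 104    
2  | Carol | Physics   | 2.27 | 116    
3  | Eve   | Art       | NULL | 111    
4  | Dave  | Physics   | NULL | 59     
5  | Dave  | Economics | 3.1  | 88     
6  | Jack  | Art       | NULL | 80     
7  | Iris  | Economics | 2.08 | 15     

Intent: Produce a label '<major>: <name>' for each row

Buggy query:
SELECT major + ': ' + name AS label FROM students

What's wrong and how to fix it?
Bug: SQLite uses || for string concatenation; + coerces text to numbers (yielding 0)

Fix: Use the || operator for string concatenation

Corrected query:
SELECT major || ': ' || name AS label FROM students

Result:
label           
----------------
Economics: Grace
Physics: Carol  
Art: Eve        
Physics: Dave   
Economics: Dave 
Art: Jack       
Economics: Iris 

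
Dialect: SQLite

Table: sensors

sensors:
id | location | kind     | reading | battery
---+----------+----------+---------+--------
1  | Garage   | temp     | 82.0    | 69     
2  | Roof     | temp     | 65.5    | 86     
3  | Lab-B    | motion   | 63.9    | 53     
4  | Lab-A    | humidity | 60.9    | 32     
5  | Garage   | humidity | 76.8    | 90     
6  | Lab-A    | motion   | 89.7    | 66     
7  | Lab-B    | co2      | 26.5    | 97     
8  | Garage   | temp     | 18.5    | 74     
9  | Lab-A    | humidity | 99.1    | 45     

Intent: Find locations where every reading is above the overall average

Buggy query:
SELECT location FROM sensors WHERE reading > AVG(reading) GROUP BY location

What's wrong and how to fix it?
Bug: AVG() is an aggregate; it can't sit directly in WHERE

Fix: Compute the overall average in a scalar subquery and compare each group's MIN against it in HAVING

Corrected query:
SELECT location FROM sensors GROUP BY location HAVING MIN(reading) > (SELECT AVG(reading) FROM sensors)

Result:
location
--------
Roof    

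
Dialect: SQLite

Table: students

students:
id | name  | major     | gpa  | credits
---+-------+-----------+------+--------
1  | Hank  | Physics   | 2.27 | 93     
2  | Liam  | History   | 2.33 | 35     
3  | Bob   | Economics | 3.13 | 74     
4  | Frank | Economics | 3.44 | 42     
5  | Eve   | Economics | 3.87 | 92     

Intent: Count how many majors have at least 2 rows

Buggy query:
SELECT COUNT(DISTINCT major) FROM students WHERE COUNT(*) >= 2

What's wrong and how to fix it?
Bug: COUNT(*) cannot appear in WHERE; the per-group count doesn't exist yet

Fix: Group first with HAVING COUNT(*) >= 2, then COUNT the resulting groups

Corrected query:
SELECT COUNT(*) FROM (SELECT major FROM students GROUP BY major HAVING COUNT(*) >= 2)

Result:
COUNT(*)
--------
1       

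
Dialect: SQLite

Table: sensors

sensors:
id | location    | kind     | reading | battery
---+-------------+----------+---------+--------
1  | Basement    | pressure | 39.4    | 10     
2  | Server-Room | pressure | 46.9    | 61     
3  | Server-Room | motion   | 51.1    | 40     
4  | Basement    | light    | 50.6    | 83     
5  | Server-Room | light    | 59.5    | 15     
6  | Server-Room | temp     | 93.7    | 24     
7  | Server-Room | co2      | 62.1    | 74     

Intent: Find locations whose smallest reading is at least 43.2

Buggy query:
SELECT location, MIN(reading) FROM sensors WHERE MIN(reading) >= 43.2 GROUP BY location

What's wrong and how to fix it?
Bug: MIN() in WHERE is a misuse of aggregate

Fix: Replace WHERE with HAVING after the GROUP BY

Corrected query:
SELECT location, MIN(reading) FROM sensors GROUP BY location HAVING MIN(reading) >= 43.2

Result:
location    | MIN(reading)
------------+-------------
Server-Room | 46.9        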